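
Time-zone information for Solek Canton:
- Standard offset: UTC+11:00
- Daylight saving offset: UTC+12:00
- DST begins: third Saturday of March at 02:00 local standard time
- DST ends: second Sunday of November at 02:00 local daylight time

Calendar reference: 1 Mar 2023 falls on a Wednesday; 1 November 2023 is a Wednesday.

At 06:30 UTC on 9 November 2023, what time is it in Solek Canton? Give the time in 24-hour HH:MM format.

1 March 2023 is a Wednesday, so the first Saturday is March 4 and the third is March 18.
1 November 2023 is a Wednesday, so the first Sunday is November 5 and the second is November 12.
At the standard offset (UTC+11:00), 06:30 UTC + 11h = 17:30 Solek Canton standard time.
The standard-time date in Solek Canton, 9 November 2023, falls between 18 March and 12 November, so daylight saving is in effect and Solek Canton is at UTC+12:00.
06:30 UTC + 12h = 18:30 local.

18:30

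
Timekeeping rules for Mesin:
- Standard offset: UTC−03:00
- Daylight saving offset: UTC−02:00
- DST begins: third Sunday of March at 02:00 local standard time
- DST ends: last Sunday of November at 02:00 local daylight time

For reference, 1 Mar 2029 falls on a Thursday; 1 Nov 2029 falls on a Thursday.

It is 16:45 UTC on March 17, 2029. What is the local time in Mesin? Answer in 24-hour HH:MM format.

1 March 2029 is a Thursday, so the first Sunday is March 4 and the third is March 18.
1 November 2029 is a Thursday, so Sundays fall on 4, 11, 18, 25; the last is November 25.
At the standard offset (UTC−03:00), 16:45 UTC − 3h = 13:45 Mesin standard time.
The standard-time date in Mesin, March 17, 2029, is outside the daylight-saving period (18 March – 25 November), so Mesin is on standard time, UTC−03:00.
16:45 UTC − 3h = 13:45 local.

13:45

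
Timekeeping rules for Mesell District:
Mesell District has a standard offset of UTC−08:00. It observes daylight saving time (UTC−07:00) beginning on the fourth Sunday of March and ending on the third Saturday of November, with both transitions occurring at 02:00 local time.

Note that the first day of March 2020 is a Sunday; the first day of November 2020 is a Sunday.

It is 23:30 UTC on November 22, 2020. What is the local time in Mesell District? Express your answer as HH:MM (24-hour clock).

1 March 2020 is a Sunday, so the first Sunday is March 1 and the fourth is March 22.
1 November 2020 is a Sunday, so the first Saturday is November 7 and the third is November 21.
At the standard offset (UTC−08:00), 23:30 UTC − 8h = 15:30 Mesell District standard time.
Daylight saving runs 22 March – 21 November; the standard-time date in Mesell District, November 22, 2020, is outside that window, so Mesell District is on standard time at UTC−08:00.
23:30 UTC − 8h = 15:30 local.

15:30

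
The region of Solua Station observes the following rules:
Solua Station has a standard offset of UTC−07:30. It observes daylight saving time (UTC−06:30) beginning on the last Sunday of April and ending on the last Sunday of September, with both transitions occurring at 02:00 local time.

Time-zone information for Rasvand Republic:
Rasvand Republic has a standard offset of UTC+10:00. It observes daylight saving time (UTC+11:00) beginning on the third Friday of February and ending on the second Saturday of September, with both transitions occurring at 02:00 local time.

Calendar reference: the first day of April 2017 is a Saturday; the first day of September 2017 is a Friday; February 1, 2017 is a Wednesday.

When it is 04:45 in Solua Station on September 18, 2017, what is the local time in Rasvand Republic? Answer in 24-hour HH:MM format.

21:15

1 April 2017 is a Saturday, so Sundays fall on 2, 9, 16, 23, 30; the last is April 30.
1 September 2017 is a Friday, so Sundays fall on 3, 10, 17, 24; the last is September 24.
Daylight saving runs 30 April – 24 September; September 18, 2017 is inside that window, so Solua Station is at UTC−06:30.
04:45 Solua Station + 6h30m = 11:15 UTC.
1 February 2017 is a Wednesday, so the first Friday is February 3 and the third is February 17.
1 September 2017 is a Friday, so the first Saturday is September 2 and the second is September 9.
At the standard offset (UTC+10:00), 11:15 UTC + 10h = 21:15 Rasvand Republic standard time.
The standard-time date in Rasvand Republic, September 18, 2017, does not fall between 17 February and 9 September, so daylight saving is not in effect and Rasvand Republic is at UTC+10:00.
11:15 UTC + 10h = 21:15 Rasvand Republic.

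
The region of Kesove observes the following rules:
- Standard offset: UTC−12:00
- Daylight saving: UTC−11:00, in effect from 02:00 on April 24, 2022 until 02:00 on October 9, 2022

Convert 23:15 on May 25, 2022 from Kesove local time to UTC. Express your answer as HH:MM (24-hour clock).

May 25, 2022 lies within the daylight-saving period (24 April – 9 October), so Kesove is on daylight time, UTC−11:00.
23:15 local + 11h = 10:15 UTC (rolling into the next day, 26 May 2022).

10:15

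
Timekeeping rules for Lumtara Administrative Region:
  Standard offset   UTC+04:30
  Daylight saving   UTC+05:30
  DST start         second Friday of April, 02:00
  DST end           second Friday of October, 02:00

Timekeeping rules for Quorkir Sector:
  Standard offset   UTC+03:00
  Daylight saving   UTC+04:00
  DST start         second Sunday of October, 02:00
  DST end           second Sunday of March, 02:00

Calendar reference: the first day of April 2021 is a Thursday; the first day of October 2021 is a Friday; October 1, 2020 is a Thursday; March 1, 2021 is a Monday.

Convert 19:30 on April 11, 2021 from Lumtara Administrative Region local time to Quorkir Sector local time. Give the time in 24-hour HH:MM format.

1 April 2021 is a Thursday, so the first Friday is April 2 and the second is April 9.
1 October 2021 is a Friday, so the first Friday is October 1 and the second is October 8.
April 11, 2021 falls between 9 April and 8 October, so daylight saving is in effect and Lumtara Administrative Region is at UTC+05:30.
19:30 Lumtara Administrative Region − 5h30m = 14:00 UTC.
1 October 2020 is a Thursday, so the first Sunday is October 4 and the second is October 11.
1 March 2021 is a Monday, so the first Sunday is March 7 and the second is March 14.
At the standard offset (UTC+03:00), 14:00 UTC + 3h = 17:00 Quorkir Sector standard time.
The standard-time date in Quorkir Sector, April 11, 2021, does not fall between 11 October 2020 and 14 March 2021, so daylight saving is not in effect and Quorkir Sector is at UTC+03:00.
14:00 UTC + 3h = 17:00 Quorkir Sector.

17:00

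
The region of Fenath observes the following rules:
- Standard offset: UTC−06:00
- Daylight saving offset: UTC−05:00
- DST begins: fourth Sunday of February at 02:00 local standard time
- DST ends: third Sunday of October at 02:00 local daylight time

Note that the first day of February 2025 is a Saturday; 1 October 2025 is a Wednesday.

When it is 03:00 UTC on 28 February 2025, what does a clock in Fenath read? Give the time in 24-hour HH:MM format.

1 February 2025 is a Saturday, so the first Sunday is February 2 and the fourth is February 23.
1 October 2025 is a Wednesday, so the first Sunday is October 5 and the third is October 19.
At the standard offset (UTC−06:00), 03:00 UTC − 6h = 21:00 Fenath standard time (rolling into the previous day, 27 February 2025).
Daylight saving runs 23 February – 19 October; the standard-time date in Fenath, 27 February 2025, is inside that window, so Fenath is at UTC−05:00.
03:00 UTC − 5h = 22:00 local (rolling into the previous day, 27 February 2025).

22:00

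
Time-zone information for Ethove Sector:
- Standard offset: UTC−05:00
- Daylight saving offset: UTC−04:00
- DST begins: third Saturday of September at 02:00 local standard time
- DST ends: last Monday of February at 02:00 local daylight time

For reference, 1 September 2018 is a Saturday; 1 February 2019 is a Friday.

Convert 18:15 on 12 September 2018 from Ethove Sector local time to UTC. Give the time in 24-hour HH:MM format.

23:15

1 September 2018 is a Saturday, so the first Saturday is September 1 and the third is September 15.
1 February 2019 is a Friday, so Mondays fall on 4, 11, 18, 25; the last is February 25.
12 September 2018 does not fall between 15 September 2018 and 25 February 2019, so daylight saving is not in effect and Ethove Sector is at UTC−05:00.
18:15 local + 5h = 23:15 UTC.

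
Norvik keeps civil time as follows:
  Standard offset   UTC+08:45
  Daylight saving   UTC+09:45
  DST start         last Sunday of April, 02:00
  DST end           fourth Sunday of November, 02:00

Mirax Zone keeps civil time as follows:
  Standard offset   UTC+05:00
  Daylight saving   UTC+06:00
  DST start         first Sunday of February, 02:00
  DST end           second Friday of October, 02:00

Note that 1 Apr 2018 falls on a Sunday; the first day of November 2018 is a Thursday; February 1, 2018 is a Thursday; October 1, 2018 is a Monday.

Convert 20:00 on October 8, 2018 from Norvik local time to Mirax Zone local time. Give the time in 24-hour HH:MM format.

16:15

1 April 2018 is a Sunday, so Sundays fall on 1, 8, 15, 22, 29; the last is April 29.
1 November 2018 is a Thursday, so the first Sunday is November 4 and the fourth is November 25.
October 8, 2018 lies within the daylight-saving period (29 April – 25 November), so Norvik is on daylight time, UTC+09:45.
20:00 Norvik − 9h45m = 10:15 UTC.
1 February 2018 is a Thursday, so the first Sunday is February 4.
1 October 2018 is a Monday, so the first Friday is October 5 and the second is October 12.
At the standard offset (UTC+05:00), 10:15 UTC + 5h = 15:15 Mirax Zone standard time.
The standard-time date in Mirax Zone, October 8, 2018, lies within the daylight-saving period (4 February – 12 October), so Mirax Zone is on daylight time, UTC+06:00.
10:15 UTC + 6h = 16:15 Mirax Zone.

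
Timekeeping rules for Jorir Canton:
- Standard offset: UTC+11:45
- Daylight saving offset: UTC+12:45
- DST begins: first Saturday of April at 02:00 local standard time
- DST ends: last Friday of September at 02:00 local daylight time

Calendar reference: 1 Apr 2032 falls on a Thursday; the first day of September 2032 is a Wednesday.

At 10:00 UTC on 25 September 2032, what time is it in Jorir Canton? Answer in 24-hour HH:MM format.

1 April 2032 is a Thursday, so the first Saturday is April 3.
1 September 2032 is a Wednesday, so Fridays fall on 3, 10, 17, 24; the last is September 24.
At the standard offset (UTC+11:45), 10:00 UTC + 11h45m = 21:45 Jorir Canton standard time.
The standard-time date in Jorir Canton, 25 September 2032, does not fall between 3 April and 24 September, so daylight saving is not in effect and Jorir Canton is at UTC+11:45.
10:00 UTC + 11h45m = 21:45 local.

21:45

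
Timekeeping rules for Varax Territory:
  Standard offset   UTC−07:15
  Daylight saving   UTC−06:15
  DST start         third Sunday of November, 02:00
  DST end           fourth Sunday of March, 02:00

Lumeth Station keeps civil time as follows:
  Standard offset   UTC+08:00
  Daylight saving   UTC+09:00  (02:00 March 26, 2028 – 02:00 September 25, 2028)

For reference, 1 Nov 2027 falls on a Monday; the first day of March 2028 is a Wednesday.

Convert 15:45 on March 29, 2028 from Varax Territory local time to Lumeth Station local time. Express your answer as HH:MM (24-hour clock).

1 November 2027 is a Monday, so the first Sunday is November 7 and the third is November 21.
1 March 2028 is a Wednesday, so the first Sunday is March 5 and the fourth is March 26.
March 29, 2028 is outside the daylight-saving period (21 November 2027 – 26 March 2028), so Varax Territory is on standard time, UTC−07:15.
15:45 Varax Territory + 7h15m = 23:00 UTC.
At the standard offset (UTC+08:00), 23:00 UTC + 8h = 07:00 Lumeth Station standard time (rolling into the next day, 30 March 2028).
The standard-time date in Lumeth Station, March 30, 2028, lies within the daylight-saving period (26 March – 25 September), so Lumeth Station is on daylight time, UTC+09:00.
23:00 UTC + 9h = 08:00 Lumeth Station (rolling into the next day, 30 March 2028).

08:00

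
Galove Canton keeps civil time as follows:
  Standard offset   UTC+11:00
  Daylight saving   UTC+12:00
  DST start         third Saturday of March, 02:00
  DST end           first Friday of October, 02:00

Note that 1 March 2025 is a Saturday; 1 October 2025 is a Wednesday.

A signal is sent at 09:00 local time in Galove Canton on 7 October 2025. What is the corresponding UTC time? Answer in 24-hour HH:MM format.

22:00

1 March 2025 is a Saturday, so the first Saturday is March 1 and the third is March 15.
1 October 2025 is a Wednesday, so the first Friday is October 3.
Daylight saving runs 15 March – 3 October; 7 October 2025 is outside that window, so Galove Canton is on standard time at UTC+11:00.
09:00 local − 11h = 22:00 UTC (rolling into the previous day, 6 October 2025).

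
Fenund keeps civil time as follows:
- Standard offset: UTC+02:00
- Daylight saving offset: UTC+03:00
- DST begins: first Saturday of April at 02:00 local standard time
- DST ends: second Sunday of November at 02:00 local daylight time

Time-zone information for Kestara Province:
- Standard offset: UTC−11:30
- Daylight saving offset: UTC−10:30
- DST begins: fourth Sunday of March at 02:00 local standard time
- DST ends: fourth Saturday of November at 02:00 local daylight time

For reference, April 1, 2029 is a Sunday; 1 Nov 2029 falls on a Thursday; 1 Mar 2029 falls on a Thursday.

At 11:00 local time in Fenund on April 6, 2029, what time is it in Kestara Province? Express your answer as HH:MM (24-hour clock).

1 April 2029 is a Sunday, so the first Saturday is April 7.
1 November 2029 is a Thursday, so the first Sunday is November 4 and the second is November 11.
April 6, 2029 is outside the daylight-saving period (7 April – 11 November), so Fenund is on standard time, UTC+02:00.
11:00 Fenund − 2h = 09:00 UTC.
1 March 2029 is a Thursday, so the first Sunday is March 4 and the fourth is March 25.
1 November 2029 is a Thursday, so the first Saturday is November 3 and the fourth is November 24.
At the standard offset (UTC−11:30), 09:00 UTC − 11h30m = 21:30 Kestara Province standard time (rolling into the previous day, 5 April 2029).
Daylight saving runs 25 March – 24 November; the standard-time date in Kestara Province, April 5, 2029, is inside that window, so Kestara Province is at UTC−10:30.
09:00 UTC − 10h30m = 22:30 Kestara Province (rolling into the previous day, 5 April 2029).

22:30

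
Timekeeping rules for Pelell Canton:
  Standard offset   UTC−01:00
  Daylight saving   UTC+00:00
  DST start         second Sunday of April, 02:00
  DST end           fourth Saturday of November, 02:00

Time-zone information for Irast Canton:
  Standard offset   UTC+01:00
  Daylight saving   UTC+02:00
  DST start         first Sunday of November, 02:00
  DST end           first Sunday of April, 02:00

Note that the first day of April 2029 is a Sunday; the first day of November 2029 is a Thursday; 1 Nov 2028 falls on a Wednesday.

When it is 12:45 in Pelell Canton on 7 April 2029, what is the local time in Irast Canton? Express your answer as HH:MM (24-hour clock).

1 April 2029 is a Sunday, so the first Sunday is April 1 and the second is April 8.
1 November 2029 is a Thursday, so the first Saturday is November 3 and the fourth is November 24.
Daylight saving runs 8 April – 24 November; 7 April 2029 is outside that window, so Pelell Canton is on standard time at UTC−01:00.
12:45 Pelell Canton + 1h = 13:45 UTC.
1 November 2028 is a Wednesday, so the first Sunday is November 5.
1 April 2029 is a Sunday, so the first Sunday is April 1.
At the standard offset (UTC+01:00), 13:45 UTC + 1h = 14:45 Irast Canton standard time.
The standard-time date in Irast Canton, 7 April 2029, does not fall between 5 November 2028 and 1 April 2029, so daylight saving is not in effect and Irast Canton is at UTC+01:00.
13:45 UTC + 1h = 14:45 Irast Canton.

14:45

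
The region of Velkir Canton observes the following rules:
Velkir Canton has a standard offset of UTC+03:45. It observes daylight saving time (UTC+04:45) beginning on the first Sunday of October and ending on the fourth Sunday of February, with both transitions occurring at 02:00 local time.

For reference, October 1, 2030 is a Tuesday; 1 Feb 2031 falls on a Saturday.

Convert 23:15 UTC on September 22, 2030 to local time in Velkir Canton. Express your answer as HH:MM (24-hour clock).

1 October 2030 is a Tuesday, so the first Sunday is October 6.
1 February 2031 is a Saturday, so the first Sunday is February 2 and the fourth is February 23.
At the standard offset (UTC+03:45), 23:15 UTC + 3h45m = 03:00 Velkir Canton standard time (rolling into the next day, 23 September 2030).
The standard-time date in Velkir Canton, September 23, 2030, does not fall between 6 October 2030 and 23 February 2031, so daylight saving is not in effect and Velkir Canton is at UTC+03:45.
23:15 UTC + 3h45m = 03:00 local (rolling into the next day, 23 September 2030).

03:00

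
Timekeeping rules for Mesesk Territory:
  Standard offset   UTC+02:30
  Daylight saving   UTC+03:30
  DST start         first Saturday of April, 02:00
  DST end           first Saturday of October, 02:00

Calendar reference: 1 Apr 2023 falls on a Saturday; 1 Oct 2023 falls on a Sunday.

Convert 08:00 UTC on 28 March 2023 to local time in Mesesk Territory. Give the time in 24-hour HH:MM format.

1 April 2023 is a Saturday, so the first Saturday is April 1.
1 October 2023 is a Sunday, so the first Saturday is October 7.
At the standard offset (UTC+02:30), 08:00 UTC + 2h30m = 10:30 Mesesk Territory standard time.
The standard-time date in Mesesk Territory, 28 March 2023, is outside the daylight-saving period (1 April – 7 October), so Mesesk Territory is on standard time, UTC+02:30.
08:00 UTC + 2h30m = 10:30 local.

10:30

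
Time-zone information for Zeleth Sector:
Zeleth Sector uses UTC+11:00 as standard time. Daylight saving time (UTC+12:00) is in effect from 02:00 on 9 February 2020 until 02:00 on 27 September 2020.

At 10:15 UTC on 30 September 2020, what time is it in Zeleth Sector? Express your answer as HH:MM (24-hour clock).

At the standard offset (UTC+11:00), 10:15 UTC + 11h = 21:15 Zeleth Sector standard time.
The standard-time date in Zeleth Sector, 30 September 2020, is outside the daylight-saving period (9 February – 27 September), so Zeleth Sector is on standard time, UTC+11:00.
10:15 UTC + 11h = 21:15 local.

21:15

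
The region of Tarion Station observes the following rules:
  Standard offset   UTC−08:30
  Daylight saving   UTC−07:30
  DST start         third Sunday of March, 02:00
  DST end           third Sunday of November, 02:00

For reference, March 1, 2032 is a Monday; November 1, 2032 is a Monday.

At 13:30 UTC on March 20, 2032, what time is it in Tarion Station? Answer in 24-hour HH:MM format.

05:00

1 March 2032 is a Monday, so the first Sunday is March 7 and the third is March 21.
1 November 2032 is a Monday, so the first Sunday is November 7 and the third is November 21.
At the standard offset (UTC−08:30), 13:30 UTC − 8h30m = 05:00 Tarion Station standard time.
The standard-time date in Tarion Station, March 20, 2032, does not fall between 21 March and 21 November, so daylight saving is not in effect and Tarion Station is at UTC−08:30.
13:30 UTC − 8h30m = 05:00 local.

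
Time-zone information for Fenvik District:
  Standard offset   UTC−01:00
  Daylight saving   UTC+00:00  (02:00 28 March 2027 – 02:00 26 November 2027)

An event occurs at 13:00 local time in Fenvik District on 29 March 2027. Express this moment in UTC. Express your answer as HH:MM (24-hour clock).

13:00

29 March 2027 lies within the daylight-saving period (28 March – 26 November), so Fenvik District is on daylight time, UTC+00:00.
13:00 local − 0h = 13:00 UTC.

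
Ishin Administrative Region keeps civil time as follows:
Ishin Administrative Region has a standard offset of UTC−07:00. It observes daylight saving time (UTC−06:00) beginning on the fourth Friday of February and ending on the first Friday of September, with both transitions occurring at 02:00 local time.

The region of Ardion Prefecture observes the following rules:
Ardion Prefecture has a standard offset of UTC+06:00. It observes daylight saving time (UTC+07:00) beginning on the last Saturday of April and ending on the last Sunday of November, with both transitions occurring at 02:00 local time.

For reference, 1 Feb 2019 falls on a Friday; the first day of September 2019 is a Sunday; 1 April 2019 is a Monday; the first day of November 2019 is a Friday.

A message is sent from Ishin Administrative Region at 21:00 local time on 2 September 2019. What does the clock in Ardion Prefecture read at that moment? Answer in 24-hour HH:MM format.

10:00

1 February 2019 is a Friday, so the first Friday is February 1 and the fourth is February 22.
1 September 2019 is a Sunday, so the first Friday is September 6.
2 September 2019 lies within the daylight-saving period (22 February – 6 September), so Ishin Administrative Region is on daylight time, UTC−06:00.
21:00 Ishin Administrative Region + 6h = 03:00 UTC (rolling into the next day, 3 September 2019).
1 April 2019 is a Monday, so Saturdays fall on 6, 13, 20, 27; the last is April 27.
1 November 2019 is a Friday, so Sundays fall on 3, 10, 17, 24; the last is November 24.
At the standard offset (UTC+06:00), 03:00 UTC + 6h = 09:00 Ardion Prefecture standard time.
The standard-time date in Ardion Prefecture, 3 September 2019, falls between 27 April and 24 November, so daylight saving is in effect and Ardion Prefecture is at UTC+07:00.
03:00 UTC + 7h = 10:00 Ardion Prefecture.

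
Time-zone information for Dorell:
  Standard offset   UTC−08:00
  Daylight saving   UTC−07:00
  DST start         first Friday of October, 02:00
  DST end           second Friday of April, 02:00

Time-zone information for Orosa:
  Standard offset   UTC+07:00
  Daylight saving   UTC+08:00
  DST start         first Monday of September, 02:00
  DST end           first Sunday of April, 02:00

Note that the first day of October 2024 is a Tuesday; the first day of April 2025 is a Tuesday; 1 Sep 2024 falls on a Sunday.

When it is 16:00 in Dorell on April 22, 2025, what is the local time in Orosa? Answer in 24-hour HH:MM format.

1 October 2024 is a Tuesday, so the first Friday is October 4.
1 April 2025 is a Tuesday, so the first Friday is April 4 and the second is April 11.
Daylight saving runs 4 October 2024 – 11 April 2025; April 22, 2025 is outside that window, so Dorell is on standard time at UTC−08:00.
16:00 Dorell + 8h = 00:00 UTC (rolling into the next day, 23 April 2025).
1 September 2024 is a Sunday, so the first Monday is September 2.
1 April 2025 is a Tuesday, so the first Sunday is April 6.
At the standard offset (UTC+07:00), 00:00 UTC + 7h = 07:00 Orosa standard time.
Daylight saving runs 2 September 2024 – 6 April 2025; the standard-time date in Orosa, April 23, 2025, is outside that window, so Orosa is on standard time at UTC+07:00.
00:00 UTC + 7h = 07:00 Orosa.

07:00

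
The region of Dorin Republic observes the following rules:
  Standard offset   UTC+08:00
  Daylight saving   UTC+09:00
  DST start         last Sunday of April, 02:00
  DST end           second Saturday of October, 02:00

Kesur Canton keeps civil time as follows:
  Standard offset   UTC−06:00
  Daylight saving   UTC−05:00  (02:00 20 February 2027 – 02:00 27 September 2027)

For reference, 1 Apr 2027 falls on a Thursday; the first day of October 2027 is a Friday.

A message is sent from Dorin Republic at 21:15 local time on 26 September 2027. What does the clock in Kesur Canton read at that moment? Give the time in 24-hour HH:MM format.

07:15

1 April 2027 is a Thursday, so Sundays fall on 4, 11, 18, 25; the last is April 25.
1 October 2027 is a Friday, so the first Saturday is October 2 and the second is October 9.
Daylight saving runs 25 April – 9 October; 26 September 2027 is inside that window, so Dorin Republic is at UTC+09:00.
21:15 Dorin Republic − 9h = 12:15 UTC.
At the standard offset (UTC−06:00), 12:15 UTC − 6h = 06:15 Kesur Canton standard time.
The standard-time date in Kesur Canton, 26 September 2027, falls between 20 February and 27 September, so daylight saving is in effect and Kesur Canton is at UTC−05:00.
12:15 UTC − 5h = 07:15 Kesur Canton.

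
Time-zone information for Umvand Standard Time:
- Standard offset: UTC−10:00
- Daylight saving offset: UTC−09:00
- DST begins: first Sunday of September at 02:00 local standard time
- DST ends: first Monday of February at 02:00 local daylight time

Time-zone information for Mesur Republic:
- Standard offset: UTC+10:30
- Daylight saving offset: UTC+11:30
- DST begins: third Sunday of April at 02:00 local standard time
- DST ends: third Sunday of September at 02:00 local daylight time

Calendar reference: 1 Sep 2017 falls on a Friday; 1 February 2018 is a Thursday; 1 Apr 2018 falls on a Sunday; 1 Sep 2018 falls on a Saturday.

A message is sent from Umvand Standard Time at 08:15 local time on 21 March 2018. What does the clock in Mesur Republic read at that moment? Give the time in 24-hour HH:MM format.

1 September 2017 is a Friday, so the first Sunday is September 3.
1 February 2018 is a Thursday, so the first Monday is February 5.
21 March 2018 is outside the daylight-saving period (3 September 2017 – 5 February 2018), so Umvand Standard Time is on standard time, UTC−10:00.
08:15 Umvand Standard Time + 10h = 18:15 UTC.
1 April 2018 is a Sunday, so the first Sunday is April 1 and the third is April 15.
1 September 2018 is a Saturday, so the first Sunday is September 2 and the third is September 16.
At the standard offset (UTC+10:30), 18:15 UTC + 10h30m = 04:45 Mesur Republic standard time (rolling into the next day, 22 March 2018).
The standard-time date in Mesur Republic, 22 March 2018, is outside the daylight-saving period (15 April – 16 September), so Mesur Republic is on standard time, UTC+10:30.
18:15 UTC + 10h30m = 04:45 Mesur Republic (rolling into the next day, 22 March 2018).

04:45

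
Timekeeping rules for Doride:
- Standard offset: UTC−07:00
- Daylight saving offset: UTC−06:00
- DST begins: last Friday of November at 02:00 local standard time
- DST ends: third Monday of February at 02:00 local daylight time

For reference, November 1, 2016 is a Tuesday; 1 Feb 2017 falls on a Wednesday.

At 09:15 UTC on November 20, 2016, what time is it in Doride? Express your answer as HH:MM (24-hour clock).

1 November 2016 is a Tuesday, so Fridays fall on 4, 11, 18, 25; the last is November 25.
1 February 2017 is a Wednesday, so the first Monday is February 6 and the third is February 20.
At the standard offset (UTC−07:00), 09:15 UTC − 7h = 02:15 Doride standard time.
Daylight saving runs 25 November 2016 – 20 February 2017; the standard-time date in Doride, November 20, 2016, is outside that window, so Doride is on standard time at UTC−07:00.
09:15 UTC − 7h = 02:15 local.

02:15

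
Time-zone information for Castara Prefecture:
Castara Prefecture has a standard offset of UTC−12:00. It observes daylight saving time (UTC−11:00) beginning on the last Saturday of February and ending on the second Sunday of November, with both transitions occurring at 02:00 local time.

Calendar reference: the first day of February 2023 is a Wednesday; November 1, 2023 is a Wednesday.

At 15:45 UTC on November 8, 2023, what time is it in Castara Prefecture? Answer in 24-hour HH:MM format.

1 February 2023 is a Wednesday, so Saturdays fall on 4, 11, 18, 25; the last is February 25.
1 November 2023 is a Wednesday, so the first Sunday is November 5 and the second is November 12.
At the standard offset (UTC−12:00), 15:45 UTC − 12h = 03:45 Castara Prefecture standard time.
The standard-time date in Castara Prefecture, November 8, 2023, falls between 25 February and 12 November, so daylight saving is in effect and Castara Prefecture is at UTC−11:00.
15:45 UTC − 11h = 04:45 local.

04:45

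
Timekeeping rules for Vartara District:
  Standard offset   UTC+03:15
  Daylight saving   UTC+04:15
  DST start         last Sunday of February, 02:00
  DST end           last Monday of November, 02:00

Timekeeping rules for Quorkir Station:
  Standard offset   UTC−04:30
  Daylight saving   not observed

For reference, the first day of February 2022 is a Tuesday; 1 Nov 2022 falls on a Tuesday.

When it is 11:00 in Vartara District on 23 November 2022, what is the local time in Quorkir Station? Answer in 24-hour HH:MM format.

1 February 2022 is a Tuesday, so Sundays fall on 6, 13, 20, 27; the last is February 27.
1 November 2022 is a Tuesday, so Mondays fall on 7, 14, 21, 28; the last is November 28.
23 November 2022 falls between 27 February and 28 November, so daylight saving is in effect and Vartara District is at UTC+04:15.
11:00 Vartara District − 4h15m = 06:45 UTC.
Quorkir Station has no daylight saving, so its offset is UTC−04:30 year-round.
06:45 UTC − 4h30m = 02:15 Quorkir Station.

02:15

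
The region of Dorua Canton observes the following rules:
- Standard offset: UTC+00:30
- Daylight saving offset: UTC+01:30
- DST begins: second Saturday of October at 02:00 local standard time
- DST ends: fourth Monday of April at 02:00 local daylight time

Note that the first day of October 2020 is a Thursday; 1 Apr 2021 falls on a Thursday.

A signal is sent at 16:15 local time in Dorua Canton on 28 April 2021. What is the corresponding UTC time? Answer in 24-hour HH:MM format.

1 October 2020 is a Thursday, so the first Saturday is October 3 and the second is October 10.
1 April 2021 is a Thursday, so the first Monday is April 5 and the fourth is April 26.
Daylight saving runs 10 October 2020 – 26 April 2021; 28 April 2021 is outside that window, so Dorua Canton is on standard time at UTC+00:30.
16:15 local − 0h30m = 15:45 UTC.

15:45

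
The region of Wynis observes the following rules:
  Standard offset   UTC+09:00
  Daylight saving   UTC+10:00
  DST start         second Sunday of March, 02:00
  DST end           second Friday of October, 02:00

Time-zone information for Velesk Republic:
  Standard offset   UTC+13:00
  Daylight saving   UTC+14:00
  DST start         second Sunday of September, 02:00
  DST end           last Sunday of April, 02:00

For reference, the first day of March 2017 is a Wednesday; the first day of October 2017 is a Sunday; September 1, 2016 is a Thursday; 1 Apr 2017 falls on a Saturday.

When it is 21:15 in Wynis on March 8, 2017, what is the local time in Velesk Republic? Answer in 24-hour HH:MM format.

02:15

1 March 2017 is a Wednesday, so the first Sunday is March 5 and the second is March 12.
1 October 2017 is a Sunday, so the first Friday is October 6 and the second is October 13.
Daylight saving runs 12 March – 13 October; March 8, 2017 is outside that window, so Wynis is on standard time at UTC+09:00.
21:15 Wynis − 9h = 12:15 UTC.
1 September 2016 is a Thursday, so the first Sunday is September 4 and the second is September 11.
1 April 2017 is a Saturday, so Sundays fall on 2, 9, 16, 23, 30; the last is April 30.
At the standard offset (UTC+13:00), 12:15 UTC + 13h = 01:15 Velesk Republic standard time (rolling into the next day, 9 March 2017).
The standard-time date in Velesk Republic, March 9, 2017, falls between 11 September 2016 and 30 April 2017, so daylight saving is in effect and Velesk Republic is at UTC+14:00.
12:15 UTC + 14h = 02:15 Velesk Republic (rolling into the next day, 9 March 2017).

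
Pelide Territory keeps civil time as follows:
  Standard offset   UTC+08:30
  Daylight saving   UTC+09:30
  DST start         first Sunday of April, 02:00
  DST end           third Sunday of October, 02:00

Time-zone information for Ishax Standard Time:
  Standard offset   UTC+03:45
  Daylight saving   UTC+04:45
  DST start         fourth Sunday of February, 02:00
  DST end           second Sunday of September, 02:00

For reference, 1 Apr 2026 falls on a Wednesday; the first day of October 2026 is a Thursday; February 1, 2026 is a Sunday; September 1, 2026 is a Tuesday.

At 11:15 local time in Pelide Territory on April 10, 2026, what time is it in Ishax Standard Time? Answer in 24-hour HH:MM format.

06:30

1 April 2026 is a Wednesday, so the first Sunday is April 5.
1 October 2026 is a Thursday, so the first Sunday is October 4 and the third is October 18.
April 10, 2026 falls between 5 April and 18 October, so daylight saving is in effect and Pelide Territory is at UTC+09:30.
11:15 Pelide Territory − 9h30m = 01:45 UTC.
1 February 2026 is a Sunday, so the first Sunday is February 1 and the fourth is February 22.
1 September 2026 is a Tuesday, so the first Sunday is September 6 and the second is September 13.
At the standard offset (UTC+03:45), 01:45 UTC + 3h45m = 05:30 Ishax Standard Time standard time.
Daylight saving runs 22 February – 13 September; the standard-time date in Ishax Standard Time, April 10, 2026, is inside that window, so Ishax Standard Time is at UTC+04:45.
01:45 UTC + 4h45m = 06:30 Ishax Standard Time.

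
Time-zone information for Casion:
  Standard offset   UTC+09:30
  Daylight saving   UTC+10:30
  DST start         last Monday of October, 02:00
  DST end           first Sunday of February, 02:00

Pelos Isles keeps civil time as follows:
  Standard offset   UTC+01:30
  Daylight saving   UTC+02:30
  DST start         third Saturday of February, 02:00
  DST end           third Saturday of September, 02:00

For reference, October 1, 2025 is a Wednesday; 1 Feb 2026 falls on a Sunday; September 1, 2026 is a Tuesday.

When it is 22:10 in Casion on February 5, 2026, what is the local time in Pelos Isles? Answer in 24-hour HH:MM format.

1 October 2025 is a Wednesday, so Mondays fall on 6, 13, 20, 27; the last is October 27.
1 February 2026 is a Sunday, so the first Sunday is February 1.
February 5, 2026 is outside the daylight-saving period (27 October 2025 – 1 February 2026), so Casion is on standard time, UTC+09:30.
22:10 Casion − 9h30m = 12:40 UTC.
1 February 2026 is a Sunday, so the first Saturday is February 7 and the third is February 21.
1 September 2026 is a Tuesday, so the first Saturday is September 5 and the third is September 19.
At the standard offset (UTC+01:30), 12:40 UTC + 1h30m = 14:10 Pelos Isles standard time.
The standard-time date in Pelos Isles, February 5, 2026, does not fall between 21 February and 19 September, so daylight saving is not in effect and Pelos Isles is at UTC+01:30.
12:40 UTC + 1h30m = 14:10 Pelos Isles.

14:10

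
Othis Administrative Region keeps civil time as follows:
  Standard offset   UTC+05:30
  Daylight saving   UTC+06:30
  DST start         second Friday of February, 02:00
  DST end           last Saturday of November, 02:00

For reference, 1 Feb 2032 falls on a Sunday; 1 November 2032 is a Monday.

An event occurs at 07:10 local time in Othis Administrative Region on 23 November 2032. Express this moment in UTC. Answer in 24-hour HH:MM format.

1 February 2032 is a Sunday, so the first Friday is February 6 and the second is February 13.
1 November 2032 is a Monday, so Saturdays fall on 6, 13, 20, 27; the last is November 27.
23 November 2032 falls between 13 February and 27 November, so daylight saving is in effect and Othis Administrative Region is at UTC+06:30.
07:10 local − 6h30m = 00:40 UTC.

00:40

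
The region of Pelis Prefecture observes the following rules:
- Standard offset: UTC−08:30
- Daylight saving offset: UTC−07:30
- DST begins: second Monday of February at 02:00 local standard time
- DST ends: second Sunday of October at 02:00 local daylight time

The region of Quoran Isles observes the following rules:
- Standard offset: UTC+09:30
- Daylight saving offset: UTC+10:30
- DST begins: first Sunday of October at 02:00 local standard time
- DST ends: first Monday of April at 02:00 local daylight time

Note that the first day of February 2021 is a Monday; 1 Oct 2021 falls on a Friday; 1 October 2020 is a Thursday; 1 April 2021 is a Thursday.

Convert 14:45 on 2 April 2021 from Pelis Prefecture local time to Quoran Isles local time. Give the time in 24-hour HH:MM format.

1 February 2021 is a Monday, so the first Monday is February 1 and the second is February 8.
1 October 2021 is a Friday, so the first Sunday is October 3 and the second is October 10.
Daylight saving runs 8 February – 10 October; 2 April 2021 is inside that window, so Pelis Prefecture is at UTC−07:30.
14:45 Pelis Prefecture + 7h30m = 22:15 UTC.
1 October 2020 is a Thursday, so the first Sunday is October 4.
1 April 2021 is a Thursday, so the first Monday is April 5.
At the standard offset (UTC+09:30), 22:15 UTC + 9h30m = 07:45 Quoran Isles standard time (rolling into the next day, 3 April 2021).
Daylight saving runs 4 October 2020 – 5 April 2021; the standard-time date in Quoran Isles, 3 April 2021, is inside that window, so Quoran Isles is at UTC+10:30.
22:15 UTC + 10h30m = 08:45 Quoran Isles (rolling into the next day, 3 April 2021).

08:45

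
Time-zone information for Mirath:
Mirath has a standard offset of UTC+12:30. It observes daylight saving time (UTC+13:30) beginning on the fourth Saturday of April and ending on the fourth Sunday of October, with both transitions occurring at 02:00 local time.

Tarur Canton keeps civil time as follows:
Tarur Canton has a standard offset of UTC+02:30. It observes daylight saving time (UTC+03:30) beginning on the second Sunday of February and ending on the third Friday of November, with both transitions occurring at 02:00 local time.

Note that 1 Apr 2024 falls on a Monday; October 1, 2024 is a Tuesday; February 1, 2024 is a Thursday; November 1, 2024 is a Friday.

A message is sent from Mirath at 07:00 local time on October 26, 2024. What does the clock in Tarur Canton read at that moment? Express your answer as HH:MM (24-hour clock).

21:00

1 April 2024 is a Monday, so the first Saturday is April 6 and the fourth is April 27.
1 October 2024 is a Tuesday, so the first Sunday is October 6 and the fourth is October 27.
Daylight saving runs 27 April – 27 October; October 26, 2024 is inside that window, so Mirath is at UTC+13:30.
07:00 Mirath − 13h30m = 17:30 UTC (rolling into the previous day, 25 October 2024).
1 February 2024 is a Thursday, so the first Sunday is February 4 and the second is February 11.
1 November 2024 is a Friday, so the first Friday is November 1 and the third is November 15.
At the standard offset (UTC+02:30), 17:30 UTC + 2h30m = 20:00 Tarur Canton standard time.
Daylight saving runs 11 February – 15 November; the standard-time date in Tarur Canton, October 25, 2024, is inside that window, so Tarur Canton is at UTC+03:30.
17:30 UTC + 3h30m = 21:00 Tarur Canton.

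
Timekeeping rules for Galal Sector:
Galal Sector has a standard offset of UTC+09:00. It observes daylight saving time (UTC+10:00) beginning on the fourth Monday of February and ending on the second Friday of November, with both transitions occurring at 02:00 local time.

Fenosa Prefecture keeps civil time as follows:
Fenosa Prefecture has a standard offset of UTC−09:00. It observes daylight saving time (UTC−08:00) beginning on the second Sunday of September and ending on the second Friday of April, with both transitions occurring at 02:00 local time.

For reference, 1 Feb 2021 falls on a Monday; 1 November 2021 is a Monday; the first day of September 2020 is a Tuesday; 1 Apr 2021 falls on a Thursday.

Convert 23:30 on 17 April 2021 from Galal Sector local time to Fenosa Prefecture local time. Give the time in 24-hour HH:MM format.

04:30

1 February 2021 is a Monday, so the first Monday is February 1 and the fourth is February 22.
1 November 2021 is a Monday, so the first Friday is November 5 and the second is November 12.
Daylight saving runs 22 February – 12 November; 17 April 2021 is inside that window, so Galal Sector is at UTC+10:00.
23:30 Galal Sector − 10h = 13:30 UTC.
1 September 2020 is a Tuesday, so the first Sunday is September 6 and the second is September 13.
1 April 2021 is a Thursday, so the first Friday is April 2 and the second is April 9.
At the standard offset (UTC−09:00), 13:30 UTC − 9h = 04:30 Fenosa Prefecture standard time.
The standard-time date in Fenosa Prefecture, 17 April 2021, is outside the daylight-saving period (13 September 2020 – 9 April 2021), so Fenosa Prefecture is on standard time, UTC−09:00.
13:30 UTC − 9h = 04:30 Fenosa Prefecture.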